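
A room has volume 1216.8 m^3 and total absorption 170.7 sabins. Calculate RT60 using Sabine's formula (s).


Given values:
  V = 1216.8 m^3
  A = 170.7 sabins
Formula: RT60 = 0.161 * V / A
Numerator: 0.161 * 1216.8 = 195.9048
RT60 = 195.9048 / 170.7 = 1.148

1.148 s


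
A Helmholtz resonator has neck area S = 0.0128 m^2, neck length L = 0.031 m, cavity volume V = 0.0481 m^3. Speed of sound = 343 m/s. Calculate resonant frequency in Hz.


Given values:
  S = 0.0128 m^2, L = 0.031 m, V = 0.0481 m^3, c = 343 m/s
Formula: f = (c / (2*pi)) * sqrt(S / (V * L))
Compute V * L = 0.0481 * 0.031 = 0.0014911
Compute S / (V * L) = 0.0128 / 0.0014911 = 8.5843
Compute sqrt(8.5843) = 2.929898
Compute c / (2*pi) = 343 / 6.283185 = 54.590148
f = 54.590148 * 2.929898 = 159.94

159.94 Hz


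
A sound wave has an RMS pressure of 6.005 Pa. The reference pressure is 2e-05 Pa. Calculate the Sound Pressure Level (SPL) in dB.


Given values:
  p = 6.005 Pa
  p_ref = 2e-05 Pa
Formula: SPL = 20 * log10(p / p_ref)
Compute ratio: p / p_ref = 6.005 / 2e-05 = 300250
Compute log10: log10(300250) = 5.477483
Multiply: SPL = 20 * 5.477483 = 109.55

109.55 dB


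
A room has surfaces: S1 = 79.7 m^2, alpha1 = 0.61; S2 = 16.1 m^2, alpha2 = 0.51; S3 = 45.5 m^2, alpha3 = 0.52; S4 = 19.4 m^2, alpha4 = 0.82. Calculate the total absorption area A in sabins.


Given surfaces:
  Surface 1: 79.7 * 0.61 = 48.617
  Surface 2: 16.1 * 0.51 = 8.211
  Surface 3: 45.5 * 0.52 = 23.66
  Surface 4: 19.4 * 0.82 = 15.908
Formula: A = sum(Si * alpha_i)
A = 48.617 + 8.211 + 23.66 + 15.908
A = 96.4

96.4 sabins


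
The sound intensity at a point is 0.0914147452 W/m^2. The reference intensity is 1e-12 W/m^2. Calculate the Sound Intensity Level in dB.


Given values:
  I = 0.0914147452 W/m^2
  I_ref = 1e-12 W/m^2
Formula: SIL = 10 * log10(I / I_ref)
Compute ratio: I / I_ref = 91414745200
Compute log10: log10(91414745200) = 10.961016
Multiply: SIL = 10 * 10.961016 = 109.61

109.61 dB


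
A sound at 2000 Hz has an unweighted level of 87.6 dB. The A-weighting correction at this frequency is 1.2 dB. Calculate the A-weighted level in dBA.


Given values:
  SPL = 87.6 dB
  A-weighting at 2000 Hz = 1.2 dB
Formula: L_A = SPL + A_weight
L_A = 87.6 + (1.2)
L_A = 88.8

88.8 dBA


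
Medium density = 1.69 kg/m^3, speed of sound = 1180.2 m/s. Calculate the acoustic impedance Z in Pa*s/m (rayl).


Given values:
  rho = 1.69 kg/m^3
  c = 1180.2 m/s
Formula: Z = rho * c
Z = 1.69 * 1180.2
Z = 1994.54

1994.54 rayl


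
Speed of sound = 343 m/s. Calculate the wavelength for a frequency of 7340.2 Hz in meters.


Given values:
  c = 343 m/s, f = 7340.2 Hz
Formula: lambda = c / f
lambda = 343 / 7340.2
lambda = 0.0467

0.0467 m


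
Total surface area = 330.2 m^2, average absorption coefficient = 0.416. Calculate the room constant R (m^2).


Given values:
  S = 330.2 m^2, alpha = 0.416
Formula: R = S * alpha / (1 - alpha)
Numerator: 330.2 * 0.416 = 137.3632
Denominator: 1 - 0.416 = 0.584
R = 137.3632 / 0.584 = 235.21

235.21 m^2


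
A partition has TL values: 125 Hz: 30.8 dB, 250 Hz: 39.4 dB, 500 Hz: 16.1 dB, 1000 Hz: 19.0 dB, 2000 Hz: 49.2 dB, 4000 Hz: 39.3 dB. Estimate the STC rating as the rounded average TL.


Given TL values at each frequency:
  125 Hz: 30.8 dB
  250 Hz: 39.4 dB
  500 Hz: 16.1 dB
  1000 Hz: 19.0 dB
  2000 Hz: 49.2 dB
  4000 Hz: 39.3 dB
Formula: STC ~ round(average of TL values)
Sum = 30.8 + 39.4 + 16.1 + 19.0 + 49.2 + 39.3 = 193.8
Average = 193.8 / 6 = 32.3
Rounded: 32

32


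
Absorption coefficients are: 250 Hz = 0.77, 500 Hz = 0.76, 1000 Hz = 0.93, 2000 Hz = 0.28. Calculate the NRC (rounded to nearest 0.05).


Given values:
  a_250 = 0.77, a_500 = 0.76
  a_1000 = 0.93, a_2000 = 0.28
Formula: NRC = (a250 + a500 + a1000 + a2000) / 4
Sum = 0.77 + 0.76 + 0.93 + 0.28 = 2.74
NRC = 2.74 / 4 = 0.685
Rounded to nearest 0.05: 0.7

0.7


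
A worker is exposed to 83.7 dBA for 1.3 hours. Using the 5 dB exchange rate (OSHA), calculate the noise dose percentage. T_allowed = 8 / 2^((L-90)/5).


Given values:
  L = 83.7 dBA, T = 1.3 hours
Formula: T_allowed = 8 / 2^((L - 90) / 5)
Compute exponent: (83.7 - 90) / 5 = -1.26
Compute 2^(-1.26) = 0.417544
T_allowed = 8 / 0.417544 = 19.159657 hours
Dose = (T / T_allowed) * 100
Dose = (1.3 / 19.159657) * 100 = 6.79

6.79 %


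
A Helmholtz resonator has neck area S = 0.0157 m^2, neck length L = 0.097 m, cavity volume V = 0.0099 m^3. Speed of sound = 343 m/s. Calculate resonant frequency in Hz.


Given values:
  S = 0.0157 m^2, L = 0.097 m, V = 0.0099 m^3, c = 343 m/s
Formula: f = (c / (2*pi)) * sqrt(S / (V * L))
Compute V * L = 0.0099 * 0.097 = 0.0009603
Compute S / (V * L) = 0.0157 / 0.0009603 = 16.3491
Compute sqrt(16.3491) = 4.043402
Compute c / (2*pi) = 343 / 6.283185 = 54.590148
f = 54.590148 * 4.043402 = 220.73

220.73 Hz


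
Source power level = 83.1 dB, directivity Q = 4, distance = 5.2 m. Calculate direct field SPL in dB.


Given values:
  Lw = 83.1 dB, Q = 4, r = 5.2 m
Formula: SPL = Lw + 10 * log10(Q / (4 * pi * r^2))
Compute 4 * pi * r^2 = 4 * pi * 5.2^2 = 339.7947
Compute Q / denom = 4 / 339.7947 = 0.01177181
Compute 10 * log10(0.01177181) = -19.2916
SPL = 83.1 + (-19.2916) = 63.81

63.81 dB


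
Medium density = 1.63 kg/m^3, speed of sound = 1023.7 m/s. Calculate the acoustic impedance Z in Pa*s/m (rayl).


Given values:
  rho = 1.63 kg/m^3
  c = 1023.7 m/s
Formula: Z = rho * c
Z = 1.63 * 1023.7
Z = 1668.63

1668.63 rayl


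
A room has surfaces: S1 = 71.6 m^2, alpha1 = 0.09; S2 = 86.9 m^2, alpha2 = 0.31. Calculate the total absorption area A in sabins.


Given surfaces:
  Surface 1: 71.6 * 0.09 = 6.444
  Surface 2: 86.9 * 0.31 = 26.939
Formula: A = sum(Si * alpha_i)
A = 6.444 + 26.939
A = 33.38

33.38 sabins


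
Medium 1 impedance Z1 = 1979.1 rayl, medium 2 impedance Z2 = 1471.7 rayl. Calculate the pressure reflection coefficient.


Given values:
  Z1 = 1979.1 rayl, Z2 = 1471.7 rayl
Formula: R = (Z2 - Z1) / (Z2 + Z1)
Numerator: Z2 - Z1 = 1471.7 - 1979.1 = -507.4
Denominator: Z2 + Z1 = 1471.7 + 1979.1 = 3450.8
R = -507.4 / 3450.8 = -0.147

-0.147


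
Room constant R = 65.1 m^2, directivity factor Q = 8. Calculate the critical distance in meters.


Given values:
  R = 65.1 m^2, Q = 8
Formula: d_c = 0.141 * sqrt(Q * R)
Compute Q * R = 8 * 65.1 = 520.8
Compute sqrt(520.8) = 22.821
d_c = 0.141 * 22.821 = 3.218

3.218 m


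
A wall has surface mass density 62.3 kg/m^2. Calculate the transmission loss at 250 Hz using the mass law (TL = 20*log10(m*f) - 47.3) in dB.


Given values:
  m = 62.3 kg/m^2, f = 250 Hz
Formula: TL = 20 * log10(m * f) - 47.3
Compute m * f = 62.3 * 250 = 15575.0
Compute log10(15575.0) = 4.192428
Compute 20 * 4.192428 = 83.8486
TL = 83.8486 - 47.3 = 36.55

36.55 dB


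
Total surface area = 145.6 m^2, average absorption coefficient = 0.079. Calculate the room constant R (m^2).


Given values:
  S = 145.6 m^2, alpha = 0.079
Formula: R = S * alpha / (1 - alpha)
Numerator: 145.6 * 0.079 = 11.5024
Denominator: 1 - 0.079 = 0.921
R = 11.5024 / 0.921 = 12.49

12.49 m^2


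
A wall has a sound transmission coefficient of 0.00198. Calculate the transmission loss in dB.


Given values:
  tau = 0.00198
Formula: TL = 10 * log10(1 / tau)
Compute 1 / tau = 1 / 0.00198 = 505.0505
Compute log10(505.0505) = 2.703335
TL = 10 * 2.703335 = 27.03

27.03 dB


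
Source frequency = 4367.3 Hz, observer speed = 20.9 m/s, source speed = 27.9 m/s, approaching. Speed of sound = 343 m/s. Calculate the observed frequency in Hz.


Given values:
  f_s = 4367.3 Hz, v_o = 20.9 m/s, v_s = 27.9 m/s
  Direction: approaching
Formula: f_o = f_s * (c + v_o) / (c - v_s)
Numerator: c + v_o = 343 + 20.9 = 363.9
Denominator: c - v_s = 343 - 27.9 = 315.1
f_o = 4367.3 * 363.9 / 315.1 = 5043.67

5043.67 Hz


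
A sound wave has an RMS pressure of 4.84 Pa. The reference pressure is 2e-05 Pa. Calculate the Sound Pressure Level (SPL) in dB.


Given values:
  p = 4.84 Pa
  p_ref = 2e-05 Pa
Formula: SPL = 20 * log10(p / p_ref)
Compute ratio: p / p_ref = 4.84 / 2e-05 = 242000
Compute log10: log10(242000) = 5.383815
Multiply: SPL = 20 * 5.383815 = 107.68

107.68 dB


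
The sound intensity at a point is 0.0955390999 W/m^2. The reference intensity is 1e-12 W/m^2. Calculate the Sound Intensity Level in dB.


Given values:
  I = 0.0955390999 W/m^2
  I_ref = 1e-12 W/m^2
Formula: SIL = 10 * log10(I / I_ref)
Compute ratio: I / I_ref = 95539099900
Compute log10: log10(95539099900) = 10.980181
Multiply: SIL = 10 * 10.980181 = 109.8

109.8 dB


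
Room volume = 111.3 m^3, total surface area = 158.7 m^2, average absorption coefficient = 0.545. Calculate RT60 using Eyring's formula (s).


Given values:
  V = 111.3 m^3, S = 158.7 m^2, alpha = 0.545
Formula: RT60 = 0.161 * V / (-S * ln(1 - alpha))
Compute ln(1 - 0.545) = ln(0.455) = -0.787458
Denominator: -158.7 * -0.787458 = 124.9696
Numerator: 0.161 * 111.3 = 17.9193
RT60 = 17.9193 / 124.9696 = 0.143

0.143 s


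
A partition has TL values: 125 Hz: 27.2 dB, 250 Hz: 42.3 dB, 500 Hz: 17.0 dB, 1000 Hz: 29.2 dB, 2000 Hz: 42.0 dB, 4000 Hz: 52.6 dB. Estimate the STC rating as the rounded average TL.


Given TL values at each frequency:
  125 Hz: 27.2 dB
  250 Hz: 42.3 dB
  500 Hz: 17.0 dB
  1000 Hz: 29.2 dB
  2000 Hz: 42.0 dB
  4000 Hz: 52.6 dB
Formula: STC ~ round(average of TL values)
Sum = 27.2 + 42.3 + 17.0 + 29.2 + 42.0 + 52.6 = 210.3
Average = 210.3 / 6 = 35.05
Rounded: 35

35


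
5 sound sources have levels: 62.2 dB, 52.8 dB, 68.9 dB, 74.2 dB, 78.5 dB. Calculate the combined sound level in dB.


Formula: L_total = 10 * log10( sum(10^(Li/10)) )
  Source 1: 10^(62.2/10) = 1659586.9074
  Source 2: 10^(52.8/10) = 190546.0718
  Source 3: 10^(68.9/10) = 7762471.1663
  Source 4: 10^(74.2/10) = 26302679.919
  Source 5: 10^(78.5/10) = 70794578.4384
Sum of linear values = 106709862.5029
L_total = 10 * log10(106709862.5029) = 80.28

80.28 dB


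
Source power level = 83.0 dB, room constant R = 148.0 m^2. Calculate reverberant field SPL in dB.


Given values:
  Lw = 83.0 dB, R = 148.0 m^2
Formula: SPL = Lw + 10 * log10(4 / R)
Compute 4 / R = 4 / 148.0 = 0.027027
Compute 10 * log10(0.027027) = -15.682
SPL = 83.0 + (-15.682) = 67.32

67.32 dB


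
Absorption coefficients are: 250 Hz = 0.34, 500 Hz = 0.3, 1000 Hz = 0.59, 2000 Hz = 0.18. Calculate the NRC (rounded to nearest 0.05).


Given values:
  a_250 = 0.34, a_500 = 0.3
  a_1000 = 0.59, a_2000 = 0.18
Formula: NRC = (a250 + a500 + a1000 + a2000) / 4
Sum = 0.34 + 0.3 + 0.59 + 0.18 = 1.41
NRC = 1.41 / 4 = 0.3525
Rounded to nearest 0.05: 0.35

0.35


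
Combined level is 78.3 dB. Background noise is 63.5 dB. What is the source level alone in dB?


Given values:
  L_total = 78.3 dB, L_bg = 63.5 dB
Formula: L_source = 10 * log10(10^(L_total/10) - 10^(L_bg/10))
Convert to linear:
  10^(78.3/10) = 67608297.5392
  10^(63.5/10) = 2238721.1386
Difference: 67608297.5392 - 2238721.1386 = 65369576.4006
L_source = 10 * log10(65369576.4006) = 78.15

78.15 dB


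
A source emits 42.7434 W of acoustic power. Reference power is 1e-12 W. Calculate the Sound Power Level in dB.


Given values:
  W = 42.7434 W
  W_ref = 1e-12 W
Formula: SWL = 10 * log10(W / W_ref)
Compute ratio: W / W_ref = 42743400000000
Compute log10: log10(42743400000000) = 13.630869
Multiply: SWL = 10 * 13.630869 = 136.31

136.31 dB


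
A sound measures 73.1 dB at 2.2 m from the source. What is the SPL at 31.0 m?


Given values:
  SPL1 = 73.1 dB, r1 = 2.2 m, r2 = 31.0 m
Formula: SPL2 = SPL1 - 20 * log10(r2 / r1)
Compute ratio: r2 / r1 = 31.0 / 2.2 = 14.0909
Compute log10: log10(14.0909) = 1.148939
Compute drop: 20 * 1.148939 = 22.9788
SPL2 = 73.1 - 22.9788 = 50.12

50.12 dB


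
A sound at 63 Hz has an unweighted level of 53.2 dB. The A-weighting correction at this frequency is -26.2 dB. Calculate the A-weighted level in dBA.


Given values:
  SPL = 53.2 dB
  A-weighting at 63 Hz = -26.2 dB
Formula: L_A = SPL + A_weight
L_A = 53.2 + (-26.2)
L_A = 27.0

27.0 dBA


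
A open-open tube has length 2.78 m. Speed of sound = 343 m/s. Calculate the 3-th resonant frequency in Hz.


Given values:
  Tube type: open-open, L = 2.78 m, c = 343 m/s, n = 3
Formula: f_n = n * c / (2 * L)
Compute 2 * L = 2 * 2.78 = 5.56
f = 3 * 343 / 5.56
f = 185.07

185.07 Hz


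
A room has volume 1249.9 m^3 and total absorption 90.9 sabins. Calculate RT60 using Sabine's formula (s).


Given values:
  V = 1249.9 m^3
  A = 90.9 sabins
Formula: RT60 = 0.161 * V / A
Numerator: 0.161 * 1249.9 = 201.2339
RT60 = 201.2339 / 90.9 = 2.214

2.214 s


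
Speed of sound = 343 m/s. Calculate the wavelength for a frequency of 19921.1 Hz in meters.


Given values:
  c = 343 m/s, f = 19921.1 Hz
Formula: lambda = c / f
lambda = 343 / 19921.1
lambda = 0.0172

0.0172 m


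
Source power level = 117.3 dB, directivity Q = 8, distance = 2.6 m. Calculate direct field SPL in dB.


Given values:
  Lw = 117.3 dB, Q = 8, r = 2.6 m
Formula: SPL = Lw + 10 * log10(Q / (4 * pi * r^2))
Compute 4 * pi * r^2 = 4 * pi * 2.6^2 = 84.9487
Compute Q / denom = 8 / 84.9487 = 0.09417448
Compute 10 * log10(0.09417448) = -10.2607
SPL = 117.3 + (-10.2607) = 107.04

107.04 dB


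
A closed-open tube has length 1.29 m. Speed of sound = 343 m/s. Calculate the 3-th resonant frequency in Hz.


Given values:
  Tube type: closed-open, L = 1.29 m, c = 343 m/s, n = 3
Formula: f_n = (2n - 1) * c / (4 * L)
Compute 2n - 1 = 2*3 - 1 = 5
Compute 4 * L = 4 * 1.29 = 5.16
f = 5 * 343 / 5.16
f = 332.36

332.36 Hz


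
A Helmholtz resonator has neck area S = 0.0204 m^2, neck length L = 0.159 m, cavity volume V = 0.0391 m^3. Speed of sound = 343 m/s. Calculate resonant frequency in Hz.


Given values:
  S = 0.0204 m^2, L = 0.159 m, V = 0.0391 m^3, c = 343 m/s
Formula: f = (c / (2*pi)) * sqrt(S / (V * L))
Compute V * L = 0.0391 * 0.159 = 0.0062169
Compute S / (V * L) = 0.0204 / 0.0062169 = 3.2814
Compute sqrt(3.2814) = 1.811463
Compute c / (2*pi) = 343 / 6.283185 = 54.590148
f = 54.590148 * 1.811463 = 98.89

98.89 Hz


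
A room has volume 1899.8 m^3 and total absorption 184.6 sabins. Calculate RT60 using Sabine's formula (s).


Given values:
  V = 1899.8 m^3
  A = 184.6 sabins
Formula: RT60 = 0.161 * V / A
Numerator: 0.161 * 1899.8 = 305.8678
RT60 = 305.8678 / 184.6 = 1.657

1.657 s


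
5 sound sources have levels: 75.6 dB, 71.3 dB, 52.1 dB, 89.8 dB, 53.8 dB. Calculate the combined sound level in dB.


Formula: L_total = 10 * log10( sum(10^(Li/10)) )
  Source 1: 10^(75.6/10) = 36307805.477
  Source 2: 10^(71.3/10) = 13489628.8259
  Source 3: 10^(52.1/10) = 162181.0097
  Source 4: 10^(89.8/10) = 954992586.0214
  Source 5: 10^(53.8/10) = 239883.2919
Sum of linear values = 1005192084.6259
L_total = 10 * log10(1005192084.6259) = 90.02

90.02 dB


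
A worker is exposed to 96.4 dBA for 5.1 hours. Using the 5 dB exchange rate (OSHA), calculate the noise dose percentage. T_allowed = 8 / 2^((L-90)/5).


Given values:
  L = 96.4 dBA, T = 5.1 hours
Formula: T_allowed = 8 / 2^((L - 90) / 5)
Compute exponent: (96.4 - 90) / 5 = 1.28
Compute 2^(1.28) = 2.42839
T_allowed = 8 / 2.42839 = 3.294364 hours
Dose = (T / T_allowed) * 100
Dose = (5.1 / 3.294364) * 100 = 154.81

154.81 %


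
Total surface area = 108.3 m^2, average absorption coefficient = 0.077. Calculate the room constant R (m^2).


Given values:
  S = 108.3 m^2, alpha = 0.077
Formula: R = S * alpha / (1 - alpha)
Numerator: 108.3 * 0.077 = 8.3391
Denominator: 1 - 0.077 = 0.923
R = 8.3391 / 0.923 = 9.03

9.03 m^2


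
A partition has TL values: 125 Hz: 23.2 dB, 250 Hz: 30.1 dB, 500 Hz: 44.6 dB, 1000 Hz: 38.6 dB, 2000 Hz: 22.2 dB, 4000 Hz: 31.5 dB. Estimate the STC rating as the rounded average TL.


Given TL values at each frequency:
  125 Hz: 23.2 dB
  250 Hz: 30.1 dB
  500 Hz: 44.6 dB
  1000 Hz: 38.6 dB
  2000 Hz: 22.2 dB
  4000 Hz: 31.5 dB
Formula: STC ~ round(average of TL values)
Sum = 23.2 + 30.1 + 44.6 + 38.6 + 22.2 + 31.5 = 190.2
Average = 190.2 / 6 = 31.7
Rounded: 32

32


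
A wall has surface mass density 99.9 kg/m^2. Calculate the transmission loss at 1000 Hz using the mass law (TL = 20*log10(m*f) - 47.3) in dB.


Given values:
  m = 99.9 kg/m^2, f = 1000 Hz
Formula: TL = 20 * log10(m * f) - 47.3
Compute m * f = 99.9 * 1000 = 99900.0
Compute log10(99900.0) = 4.999565
Compute 20 * 4.999565 = 99.9913
TL = 99.9913 - 47.3 = 52.69

52.69 dB


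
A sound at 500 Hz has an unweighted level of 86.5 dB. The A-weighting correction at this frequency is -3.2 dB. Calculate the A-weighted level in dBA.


Given values:
  SPL = 86.5 dB
  A-weighting at 500 Hz = -3.2 dB
Formula: L_A = SPL + A_weight
L_A = 86.5 + (-3.2)
L_A = 83.3

83.3 dBA


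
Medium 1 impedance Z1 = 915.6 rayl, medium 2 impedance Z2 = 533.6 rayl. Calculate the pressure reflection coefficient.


Given values:
  Z1 = 915.6 rayl, Z2 = 533.6 rayl
Formula: R = (Z2 - Z1) / (Z2 + Z1)
Numerator: Z2 - Z1 = 533.6 - 915.6 = -382.0
Denominator: Z2 + Z1 = 533.6 + 915.6 = 1449.2
R = -382.0 / 1449.2 = -0.2636

-0.2636


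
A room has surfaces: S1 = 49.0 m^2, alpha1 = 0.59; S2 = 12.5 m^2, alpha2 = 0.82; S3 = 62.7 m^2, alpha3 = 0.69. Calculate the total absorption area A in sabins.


Given surfaces:
  Surface 1: 49.0 * 0.59 = 28.91
  Surface 2: 12.5 * 0.82 = 10.25
  Surface 3: 62.7 * 0.69 = 43.263
Formula: A = sum(Si * alpha_i)
A = 28.91 + 10.25 + 43.263
A = 82.42

82.42 sabins


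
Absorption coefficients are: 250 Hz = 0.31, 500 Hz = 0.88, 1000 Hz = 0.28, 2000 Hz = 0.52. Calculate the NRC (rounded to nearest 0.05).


Given values:
  a_250 = 0.31, a_500 = 0.88
  a_1000 = 0.28, a_2000 = 0.52
Formula: NRC = (a250 + a500 + a1000 + a2000) / 4
Sum = 0.31 + 0.88 + 0.28 + 0.52 = 1.99
NRC = 1.99 / 4 = 0.4975
Rounded to nearest 0.05: 0.5

0.5


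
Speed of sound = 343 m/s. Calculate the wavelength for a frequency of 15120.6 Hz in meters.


Given values:
  c = 343 m/s, f = 15120.6 Hz
Formula: lambda = c / f
lambda = 343 / 15120.6
lambda = 0.0227

0.0227 m


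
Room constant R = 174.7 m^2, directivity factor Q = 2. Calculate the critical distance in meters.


Given values:
  R = 174.7 m^2, Q = 2
Formula: d_c = 0.141 * sqrt(Q * R)
Compute Q * R = 2 * 174.7 = 349.4
Compute sqrt(349.4) = 18.6922
d_c = 0.141 * 18.6922 = 2.636

2.636 m


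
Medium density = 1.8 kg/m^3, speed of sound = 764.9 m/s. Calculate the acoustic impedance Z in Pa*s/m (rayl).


Given values:
  rho = 1.8 kg/m^3
  c = 764.9 m/s
Formula: Z = rho * c
Z = 1.8 * 764.9
Z = 1376.82

1376.82 rayl


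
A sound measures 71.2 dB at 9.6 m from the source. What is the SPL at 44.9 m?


Given values:
  SPL1 = 71.2 dB, r1 = 9.6 m, r2 = 44.9 m
Formula: SPL2 = SPL1 - 20 * log10(r2 / r1)
Compute ratio: r2 / r1 = 44.9 / 9.6 = 4.6771
Compute log10: log10(4.6771) = 0.669977
Compute drop: 20 * 0.669977 = 13.3995
SPL2 = 71.2 - 13.3995 = 57.8

57.8 dB


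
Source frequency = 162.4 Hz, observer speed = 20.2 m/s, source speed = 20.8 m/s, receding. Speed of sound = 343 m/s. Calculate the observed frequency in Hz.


Given values:
  f_s = 162.4 Hz, v_o = 20.2 m/s, v_s = 20.8 m/s
  Direction: receding
Formula: f_o = f_s * (c - v_o) / (c + v_s)
Numerator: c - v_o = 343 - 20.2 = 322.8
Denominator: c + v_s = 343 + 20.8 = 363.8
f_o = 162.4 * 322.8 / 363.8 = 144.1

144.1 Hz


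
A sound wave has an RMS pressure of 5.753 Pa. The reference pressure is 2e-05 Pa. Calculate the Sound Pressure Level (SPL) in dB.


Given values:
  p = 5.753 Pa
  p_ref = 2e-05 Pa
Formula: SPL = 20 * log10(p / p_ref)
Compute ratio: p / p_ref = 5.753 / 2e-05 = 287650
Compute log10: log10(287650) = 5.458864
Multiply: SPL = 20 * 5.458864 = 109.18

109.18 dB


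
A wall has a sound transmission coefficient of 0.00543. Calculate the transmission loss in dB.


Given values:
  tau = 0.00543
Formula: TL = 10 * log10(1 / tau)
Compute 1 / tau = 1 / 0.00543 = 184.1621
Compute log10(184.1621) = 2.2652
TL = 10 * 2.2652 = 22.65

22.65 dB


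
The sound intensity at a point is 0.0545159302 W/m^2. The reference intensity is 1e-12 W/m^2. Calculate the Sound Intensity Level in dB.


Given values:
  I = 0.0545159302 W/m^2
  I_ref = 1e-12 W/m^2
Formula: SIL = 10 * log10(I / I_ref)
Compute ratio: I / I_ref = 54515930200
Compute log10: log10(54515930200) = 10.736523
Multiply: SIL = 10 * 10.736523 = 107.37

107.37 dB


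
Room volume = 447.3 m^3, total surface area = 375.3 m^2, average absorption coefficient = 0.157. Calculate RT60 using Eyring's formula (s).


Given values:
  V = 447.3 m^3, S = 375.3 m^2, alpha = 0.157
Formula: RT60 = 0.161 * V / (-S * ln(1 - alpha))
Compute ln(1 - 0.157) = ln(0.843) = -0.170788
Denominator: -375.3 * -0.170788 = 64.0967
Numerator: 0.161 * 447.3 = 72.0153
RT60 = 72.0153 / 64.0967 = 1.124

1.124 s


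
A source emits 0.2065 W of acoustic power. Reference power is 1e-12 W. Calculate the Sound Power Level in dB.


Given values:
  W = 0.2065 W
  W_ref = 1e-12 W
Formula: SWL = 10 * log10(W / W_ref)
Compute ratio: W / W_ref = 206500000000
Compute log10: log10(206500000000) = 11.31492
Multiply: SWL = 10 * 11.31492 = 113.15

113.15 dB


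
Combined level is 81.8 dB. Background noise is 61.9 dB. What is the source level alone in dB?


Given values:
  L_total = 81.8 dB, L_bg = 61.9 dB
Formula: L_source = 10 * log10(10^(L_total/10) - 10^(L_bg/10))
Convert to linear:
  10^(81.8/10) = 151356124.8436
  10^(61.9/10) = 1548816.6189
Difference: 151356124.8436 - 1548816.6189 = 149807308.2247
L_source = 10 * log10(149807308.2247) = 81.76

81.76 dB


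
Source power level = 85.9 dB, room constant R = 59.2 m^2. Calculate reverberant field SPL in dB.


Given values:
  Lw = 85.9 dB, R = 59.2 m^2
Formula: SPL = Lw + 10 * log10(4 / R)
Compute 4 / R = 4 / 59.2 = 0.067568
Compute 10 * log10(0.067568) = -11.7026
SPL = 85.9 + (-11.7026) = 74.2

74.2 dB


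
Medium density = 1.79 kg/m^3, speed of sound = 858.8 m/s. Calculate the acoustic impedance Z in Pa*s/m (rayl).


Given values:
  rho = 1.79 kg/m^3
  c = 858.8 m/s
Formula: Z = rho * c
Z = 1.79 * 858.8
Z = 1537.25

1537.25 rayl


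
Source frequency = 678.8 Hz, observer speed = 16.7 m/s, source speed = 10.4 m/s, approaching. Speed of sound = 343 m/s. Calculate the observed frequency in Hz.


Given values:
  f_s = 678.8 Hz, v_o = 16.7 m/s, v_s = 10.4 m/s
  Direction: approaching
Formula: f_o = f_s * (c + v_o) / (c - v_s)
Numerator: c + v_o = 343 + 16.7 = 359.7
Denominator: c - v_s = 343 - 10.4 = 332.6
f_o = 678.8 * 359.7 / 332.6 = 734.11

734.11 Hz


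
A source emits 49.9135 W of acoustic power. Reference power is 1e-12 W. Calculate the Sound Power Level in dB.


Given values:
  W = 49.9135 W
  W_ref = 1e-12 W
Formula: SWL = 10 * log10(W / W_ref)
Compute ratio: W / W_ref = 49913500000000
Compute log10: log10(49913500000000) = 13.698218
Multiply: SWL = 10 * 13.698218 = 136.98

136.98 dB


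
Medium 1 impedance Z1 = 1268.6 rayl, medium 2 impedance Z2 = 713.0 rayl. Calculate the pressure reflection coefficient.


Given values:
  Z1 = 1268.6 rayl, Z2 = 713.0 rayl
Formula: R = (Z2 - Z1) / (Z2 + Z1)
Numerator: Z2 - Z1 = 713.0 - 1268.6 = -555.6
Denominator: Z2 + Z1 = 713.0 + 1268.6 = 1981.6
R = -555.6 / 1981.6 = -0.2804

-0.2804


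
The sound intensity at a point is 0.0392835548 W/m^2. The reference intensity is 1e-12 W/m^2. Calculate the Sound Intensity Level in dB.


Given values:
  I = 0.0392835548 W/m^2
  I_ref = 1e-12 W/m^2
Formula: SIL = 10 * log10(I / I_ref)
Compute ratio: I / I_ref = 39283554800
Compute log10: log10(39283554800) = 10.594211
Multiply: SIL = 10 * 10.594211 = 105.94

105.94 dB


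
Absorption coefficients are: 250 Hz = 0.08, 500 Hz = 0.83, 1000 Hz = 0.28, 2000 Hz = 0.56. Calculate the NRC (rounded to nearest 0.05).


Given values:
  a_250 = 0.08, a_500 = 0.83
  a_1000 = 0.28, a_2000 = 0.56
Formula: NRC = (a250 + a500 + a1000 + a2000) / 4
Sum = 0.08 + 0.83 + 0.28 + 0.56 = 1.75
NRC = 1.75 / 4 = 0.4375
Rounded to nearest 0.05: 0.45

0.45


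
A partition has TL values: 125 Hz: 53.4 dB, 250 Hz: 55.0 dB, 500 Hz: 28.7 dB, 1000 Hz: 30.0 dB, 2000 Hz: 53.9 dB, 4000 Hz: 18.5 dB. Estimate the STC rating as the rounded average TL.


Given TL values at each frequency:
  125 Hz: 53.4 dB
  250 Hz: 55.0 dB
  500 Hz: 28.7 dB
  1000 Hz: 30.0 dB
  2000 Hz: 53.9 dB
  4000 Hz: 18.5 dB
Formula: STC ~ round(average of TL values)
Sum = 53.4 + 55.0 + 28.7 + 30.0 + 53.9 + 18.5 = 239.5
Average = 239.5 / 6 = 39.92
Rounded: 40

40


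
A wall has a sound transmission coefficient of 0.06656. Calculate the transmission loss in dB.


Given values:
  tau = 0.06656
Formula: TL = 10 * log10(1 / tau)
Compute 1 / tau = 1 / 0.06656 = 15.024
Compute log10(15.024) = 1.176786
TL = 10 * 1.176786 = 11.77

11.77 dB


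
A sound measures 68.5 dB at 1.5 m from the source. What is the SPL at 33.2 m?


Given values:
  SPL1 = 68.5 dB, r1 = 1.5 m, r2 = 33.2 m
Formula: SPL2 = SPL1 - 20 * log10(r2 / r1)
Compute ratio: r2 / r1 = 33.2 / 1.5 = 22.1333
Compute log10: log10(22.1333) = 1.345046
Compute drop: 20 * 1.345046 = 26.9009
SPL2 = 68.5 - 26.9009 = 41.6

41.6 dB


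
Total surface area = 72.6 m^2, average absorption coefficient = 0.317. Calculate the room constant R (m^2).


Given values:
  S = 72.6 m^2, alpha = 0.317
Formula: R = S * alpha / (1 - alpha)
Numerator: 72.6 * 0.317 = 23.0142
Denominator: 1 - 0.317 = 0.683
R = 23.0142 / 0.683 = 33.7

33.7 m^2


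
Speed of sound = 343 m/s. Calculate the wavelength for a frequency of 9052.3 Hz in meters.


Given values:
  c = 343 m/s, f = 9052.3 Hz
Formula: lambda = c / f
lambda = 343 / 9052.3
lambda = 0.0379

0.0379 m


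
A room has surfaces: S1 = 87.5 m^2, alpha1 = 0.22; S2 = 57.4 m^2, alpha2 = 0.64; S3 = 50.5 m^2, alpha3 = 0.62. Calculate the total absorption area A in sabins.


Given surfaces:
  Surface 1: 87.5 * 0.22 = 19.25
  Surface 2: 57.4 * 0.64 = 36.736
  Surface 3: 50.5 * 0.62 = 31.31
Formula: A = sum(Si * alpha_i)
A = 19.25 + 36.736 + 31.31
A = 87.3

87.3 sabins


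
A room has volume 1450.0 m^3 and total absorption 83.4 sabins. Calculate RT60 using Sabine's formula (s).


Given values:
  V = 1450.0 m^3
  A = 83.4 sabins
Formula: RT60 = 0.161 * V / A
Numerator: 0.161 * 1450.0 = 233.45
RT60 = 233.45 / 83.4 = 2.799

2.799 s


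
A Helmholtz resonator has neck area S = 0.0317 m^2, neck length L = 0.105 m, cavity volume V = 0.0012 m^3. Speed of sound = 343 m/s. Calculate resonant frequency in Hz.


Given values:
  S = 0.0317 m^2, L = 0.105 m, V = 0.0012 m^3, c = 343 m/s
Formula: f = (c / (2*pi)) * sqrt(S / (V * L))
Compute V * L = 0.0012 * 0.105 = 0.000126
Compute S / (V * L) = 0.0317 / 0.000126 = 251.5873
Compute sqrt(251.5873) = 15.861504
Compute c / (2*pi) = 343 / 6.283185 = 54.590148
f = 54.590148 * 15.861504 = 865.88

865.88 Hz


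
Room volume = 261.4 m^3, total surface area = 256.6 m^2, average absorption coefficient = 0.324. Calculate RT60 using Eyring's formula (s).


Given values:
  V = 261.4 m^3, S = 256.6 m^2, alpha = 0.324
Formula: RT60 = 0.161 * V / (-S * ln(1 - alpha))
Compute ln(1 - 0.324) = ln(0.676) = -0.391562
Denominator: -256.6 * -0.391562 = 100.4748
Numerator: 0.161 * 261.4 = 42.0854
RT60 = 42.0854 / 100.4748 = 0.419

0.419 s


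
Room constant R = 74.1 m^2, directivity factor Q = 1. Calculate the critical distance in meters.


Given values:
  R = 74.1 m^2, Q = 1
Formula: d_c = 0.141 * sqrt(Q * R)
Compute Q * R = 1 * 74.1 = 74.1
Compute sqrt(74.1) = 8.6081
d_c = 0.141 * 8.6081 = 1.214

1.214 m


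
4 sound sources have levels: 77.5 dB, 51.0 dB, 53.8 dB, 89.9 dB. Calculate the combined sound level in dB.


Formula: L_total = 10 * log10( sum(10^(Li/10)) )
  Source 1: 10^(77.5/10) = 56234132.519
  Source 2: 10^(51.0/10) = 125892.5412
  Source 3: 10^(53.8/10) = 239883.2919
  Source 4: 10^(89.9/10) = 977237220.9558
Sum of linear values = 1033837129.3079
L_total = 10 * log10(1033837129.3079) = 90.14

90.14 dB


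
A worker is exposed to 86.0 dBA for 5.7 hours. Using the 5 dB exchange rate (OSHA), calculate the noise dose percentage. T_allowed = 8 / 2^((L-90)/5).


Given values:
  L = 86.0 dBA, T = 5.7 hours
Formula: T_allowed = 8 / 2^((L - 90) / 5)
Compute exponent: (86.0 - 90) / 5 = -0.8
Compute 2^(-0.8) = 0.574349
T_allowed = 8 / 0.574349 = 13.928813 hours
Dose = (T / T_allowed) * 100
Dose = (5.7 / 13.928813) * 100 = 40.92

40.92 %


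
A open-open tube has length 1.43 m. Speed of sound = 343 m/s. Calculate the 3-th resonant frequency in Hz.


Given values:
  Tube type: open-open, L = 1.43 m, c = 343 m/s, n = 3
Formula: f_n = n * c / (2 * L)
Compute 2 * L = 2 * 1.43 = 2.86
f = 3 * 343 / 2.86
f = 359.79

359.79 Hz


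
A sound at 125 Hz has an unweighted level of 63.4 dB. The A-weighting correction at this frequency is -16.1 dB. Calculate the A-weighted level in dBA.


Given values:
  SPL = 63.4 dB
  A-weighting at 125 Hz = -16.1 dB
Formula: L_A = SPL + A_weight
L_A = 63.4 + (-16.1)
L_A = 47.3

47.3 dBA


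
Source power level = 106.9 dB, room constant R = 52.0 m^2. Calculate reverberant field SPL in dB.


Given values:
  Lw = 106.9 dB, R = 52.0 m^2
Formula: SPL = Lw + 10 * log10(4 / R)
Compute 4 / R = 4 / 52.0 = 0.076923
Compute 10 * log10(0.076923) = -11.1394
SPL = 106.9 + (-11.1394) = 95.76

95.76 dB


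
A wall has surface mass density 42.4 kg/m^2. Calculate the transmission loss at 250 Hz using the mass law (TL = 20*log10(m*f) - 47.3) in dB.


Given values:
  m = 42.4 kg/m^2, f = 250 Hz
Formula: TL = 20 * log10(m * f) - 47.3
Compute m * f = 42.4 * 250 = 10600.0
Compute log10(10600.0) = 4.025306
Compute 20 * 4.025306 = 80.5061
TL = 80.5061 - 47.3 = 33.21

33.21 dB


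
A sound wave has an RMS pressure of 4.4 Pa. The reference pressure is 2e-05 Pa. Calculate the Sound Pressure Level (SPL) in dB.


Given values:
  p = 4.4 Pa
  p_ref = 2e-05 Pa
Formula: SPL = 20 * log10(p / p_ref)
Compute ratio: p / p_ref = 4.4 / 2e-05 = 220000
Compute log10: log10(220000) = 5.342423
Multiply: SPL = 20 * 5.342423 = 106.85

106.85 dB


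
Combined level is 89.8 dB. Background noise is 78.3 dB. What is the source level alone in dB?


Given values:
  L_total = 89.8 dB, L_bg = 78.3 dB
Formula: L_source = 10 * log10(10^(L_total/10) - 10^(L_bg/10))
Convert to linear:
  10^(89.8/10) = 954992586.0214
  10^(78.3/10) = 67608297.5392
Difference: 954992586.0214 - 67608297.5392 = 887384288.4822
L_source = 10 * log10(887384288.4822) = 89.48

89.48 dB


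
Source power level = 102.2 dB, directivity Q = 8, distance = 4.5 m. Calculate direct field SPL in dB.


Given values:
  Lw = 102.2 dB, Q = 8, r = 4.5 m
Formula: SPL = Lw + 10 * log10(Q / (4 * pi * r^2))
Compute 4 * pi * r^2 = 4 * pi * 4.5^2 = 254.469
Compute Q / denom = 8 / 254.469 = 0.03143801
Compute 10 * log10(0.03143801) = -15.0254
SPL = 102.2 + (-15.0254) = 87.17

87.17 dB


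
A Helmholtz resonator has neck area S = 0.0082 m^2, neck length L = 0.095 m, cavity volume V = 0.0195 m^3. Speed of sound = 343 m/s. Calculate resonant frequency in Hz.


Given values:
  S = 0.0082 m^2, L = 0.095 m, V = 0.0195 m^3, c = 343 m/s
Formula: f = (c / (2*pi)) * sqrt(S / (V * L))
Compute V * L = 0.0195 * 0.095 = 0.0018525
Compute S / (V * L) = 0.0082 / 0.0018525 = 4.4265
Compute sqrt(4.4265) = 2.103925
Compute c / (2*pi) = 343 / 6.283185 = 54.590148
f = 54.590148 * 2.103925 = 114.85

114.85 Hz


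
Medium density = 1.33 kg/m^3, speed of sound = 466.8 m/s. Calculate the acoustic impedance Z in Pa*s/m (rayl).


Given values:
  rho = 1.33 kg/m^3
  c = 466.8 m/s
Formula: Z = rho * c
Z = 1.33 * 466.8
Z = 620.84

620.84 rayl


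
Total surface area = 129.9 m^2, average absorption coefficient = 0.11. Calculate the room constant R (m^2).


Given values:
  S = 129.9 m^2, alpha = 0.11
Formula: R = S * alpha / (1 - alpha)
Numerator: 129.9 * 0.11 = 14.289
Denominator: 1 - 0.11 = 0.89
R = 14.289 / 0.89 = 16.06

16.06 m^2


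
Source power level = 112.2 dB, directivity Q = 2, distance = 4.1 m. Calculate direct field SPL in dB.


Given values:
  Lw = 112.2 dB, Q = 2, r = 4.1 m
Formula: SPL = Lw + 10 * log10(Q / (4 * pi * r^2))
Compute 4 * pi * r^2 = 4 * pi * 4.1^2 = 211.2407
Compute Q / denom = 2 / 211.2407 = 0.00946787
Compute 10 * log10(0.00946787) = -20.2375
SPL = 112.2 + (-20.2375) = 91.96

91.96 dB


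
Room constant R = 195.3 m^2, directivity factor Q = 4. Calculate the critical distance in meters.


Given values:
  R = 195.3 m^2, Q = 4
Formula: d_c = 0.141 * sqrt(Q * R)
Compute Q * R = 4 * 195.3 = 781.2
Compute sqrt(781.2) = 27.95
d_c = 0.141 * 27.95 = 3.941

3.941 m


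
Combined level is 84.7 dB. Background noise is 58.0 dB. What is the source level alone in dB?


Given values:
  L_total = 84.7 dB, L_bg = 58.0 dB
Formula: L_source = 10 * log10(10^(L_total/10) - 10^(L_bg/10))
Convert to linear:
  10^(84.7/10) = 295120922.6666
  10^(58.0/10) = 630957.3445
Difference: 295120922.6666 - 630957.3445 = 294489965.3221
L_source = 10 * log10(294489965.3221) = 84.69

84.69 dB


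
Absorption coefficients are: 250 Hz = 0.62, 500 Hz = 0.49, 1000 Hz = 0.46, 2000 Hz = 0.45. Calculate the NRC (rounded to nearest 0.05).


Given values:
  a_250 = 0.62, a_500 = 0.49
  a_1000 = 0.46, a_2000 = 0.45
Formula: NRC = (a250 + a500 + a1000 + a2000) / 4
Sum = 0.62 + 0.49 + 0.46 + 0.45 = 2.02
NRC = 2.02 / 4 = 0.505
Rounded to nearest 0.05: 0.5

0.5


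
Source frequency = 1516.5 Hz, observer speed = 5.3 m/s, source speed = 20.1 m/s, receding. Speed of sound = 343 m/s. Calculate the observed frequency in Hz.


Given values:
  f_s = 1516.5 Hz, v_o = 5.3 m/s, v_s = 20.1 m/s
  Direction: receding
Formula: f_o = f_s * (c - v_o) / (c + v_s)
Numerator: c - v_o = 343 - 5.3 = 337.7
Denominator: c + v_s = 343 + 20.1 = 363.1
f_o = 1516.5 * 337.7 / 363.1 = 1410.42

1410.42 Hz


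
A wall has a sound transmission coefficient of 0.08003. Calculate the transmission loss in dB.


Given values:
  tau = 0.08003
Formula: TL = 10 * log10(1 / tau)
Compute 1 / tau = 1 / 0.08003 = 12.4953
Compute log10(12.4953) = 1.096747
TL = 10 * 1.096747 = 10.97

10.97 dB


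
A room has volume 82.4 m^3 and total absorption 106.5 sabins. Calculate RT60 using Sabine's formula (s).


Given values:
  V = 82.4 m^3
  A = 106.5 sabins
Formula: RT60 = 0.161 * V / A
Numerator: 0.161 * 82.4 = 13.2664
RT60 = 13.2664 / 106.5 = 0.125

0.125 s


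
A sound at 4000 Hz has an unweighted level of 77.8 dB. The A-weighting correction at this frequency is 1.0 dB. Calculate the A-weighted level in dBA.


Given values:
  SPL = 77.8 dB
  A-weighting at 4000 Hz = 1.0 dB
Formula: L_A = SPL + A_weight
L_A = 77.8 + (1.0)
L_A = 78.8

78.8 dBA


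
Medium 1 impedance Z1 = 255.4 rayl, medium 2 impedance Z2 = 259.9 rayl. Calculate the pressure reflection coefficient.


Given values:
  Z1 = 255.4 rayl, Z2 = 259.9 rayl
Formula: R = (Z2 - Z1) / (Z2 + Z1)
Numerator: Z2 - Z1 = 259.9 - 255.4 = 4.5
Denominator: Z2 + Z1 = 259.9 + 255.4 = 515.3
R = 4.5 / 515.3 = 0.0087

0.0087


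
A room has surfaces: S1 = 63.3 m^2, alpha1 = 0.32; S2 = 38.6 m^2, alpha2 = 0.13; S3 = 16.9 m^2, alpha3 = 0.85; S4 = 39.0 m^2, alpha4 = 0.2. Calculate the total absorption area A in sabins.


Given surfaces:
  Surface 1: 63.3 * 0.32 = 20.256
  Surface 2: 38.6 * 0.13 = 5.018
  Surface 3: 16.9 * 0.85 = 14.365
  Surface 4: 39.0 * 0.2 = 7.8
Formula: A = sum(Si * alpha_i)
A = 20.256 + 5.018 + 14.365 + 7.8
A = 47.44

47.44 sabins


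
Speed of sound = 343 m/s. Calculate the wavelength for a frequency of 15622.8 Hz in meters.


Given values:
  c = 343 m/s, f = 15622.8 Hz
Formula: lambda = c / f
lambda = 343 / 15622.8
lambda = 0.022

0.022 m


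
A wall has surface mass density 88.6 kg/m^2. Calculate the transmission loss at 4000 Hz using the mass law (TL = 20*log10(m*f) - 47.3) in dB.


Given values:
  m = 88.6 kg/m^2, f = 4000 Hz
Formula: TL = 20 * log10(m * f) - 47.3
Compute m * f = 88.6 * 4000 = 354400.0
Compute log10(354400.0) = 5.549494
Compute 20 * 5.549494 = 110.9899
TL = 110.9899 - 47.3 = 63.69

63.69 dB


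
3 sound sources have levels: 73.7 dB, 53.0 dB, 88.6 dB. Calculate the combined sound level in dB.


Formula: L_total = 10 * log10( sum(10^(Li/10)) )
  Source 1: 10^(73.7/10) = 23442288.1532
  Source 2: 10^(53.0/10) = 199526.2315
  Source 3: 10^(88.6/10) = 724435960.075
Sum of linear values = 748077774.4597
L_total = 10 * log10(748077774.4597) = 88.74

88.74 dB


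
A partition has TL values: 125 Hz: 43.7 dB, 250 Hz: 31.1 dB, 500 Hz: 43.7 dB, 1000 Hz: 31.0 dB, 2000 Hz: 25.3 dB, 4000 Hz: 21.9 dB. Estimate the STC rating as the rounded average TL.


Given TL values at each frequency:
  125 Hz: 43.7 dB
  250 Hz: 31.1 dB
  500 Hz: 43.7 dB
  1000 Hz: 31.0 dB
  2000 Hz: 25.3 dB
  4000 Hz: 21.9 dB
Formula: STC ~ round(average of TL values)
Sum = 43.7 + 31.1 + 43.7 + 31.0 + 25.3 + 21.9 = 196.7
Average = 196.7 / 6 = 32.78
Rounded: 33

33


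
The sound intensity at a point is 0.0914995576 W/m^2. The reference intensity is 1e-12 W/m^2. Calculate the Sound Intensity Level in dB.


Given values:
  I = 0.0914995576 W/m^2
  I_ref = 1e-12 W/m^2
Formula: SIL = 10 * log10(I / I_ref)
Compute ratio: I / I_ref = 91499557600
Compute log10: log10(91499557600) = 10.961419
Multiply: SIL = 10 * 10.961419 = 109.61

109.61 dB


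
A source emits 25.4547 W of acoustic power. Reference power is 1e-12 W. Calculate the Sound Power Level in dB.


Given values:
  W = 25.4547 W
  W_ref = 1e-12 W
Formula: SWL = 10 * log10(W / W_ref)
Compute ratio: W / W_ref = 25454700000000
Compute log10: log10(25454700000000) = 13.405768
Multiply: SWL = 10 * 13.405768 = 134.06

134.06 dB


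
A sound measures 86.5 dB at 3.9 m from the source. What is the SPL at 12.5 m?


Given values:
  SPL1 = 86.5 dB, r1 = 3.9 m, r2 = 12.5 m
Formula: SPL2 = SPL1 - 20 * log10(r2 / r1)
Compute ratio: r2 / r1 = 12.5 / 3.9 = 3.2051
Compute log10: log10(3.2051) = 0.505842
Compute drop: 20 * 0.505842 = 10.1168
SPL2 = 86.5 - 10.1168 = 76.38

76.38 dB


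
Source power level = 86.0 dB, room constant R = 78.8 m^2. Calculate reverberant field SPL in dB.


Given values:
  Lw = 86.0 dB, R = 78.8 m^2
Formula: SPL = Lw + 10 * log10(4 / R)
Compute 4 / R = 4 / 78.8 = 0.050761
Compute 10 * log10(0.050761) = -12.9447
SPL = 86.0 + (-12.9447) = 73.06

73.06 dB


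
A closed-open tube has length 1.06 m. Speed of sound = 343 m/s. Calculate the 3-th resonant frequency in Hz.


Given values:
  Tube type: closed-open, L = 1.06 m, c = 343 m/s, n = 3
Formula: f_n = (2n - 1) * c / (4 * L)
Compute 2n - 1 = 2*3 - 1 = 5
Compute 4 * L = 4 * 1.06 = 4.24
f = 5 * 343 / 4.24
f = 404.48

404.48 Hz


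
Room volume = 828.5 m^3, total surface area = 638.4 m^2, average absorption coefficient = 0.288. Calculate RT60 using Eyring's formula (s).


Given values:
  V = 828.5 m^3, S = 638.4 m^2, alpha = 0.288
Formula: RT60 = 0.161 * V / (-S * ln(1 - alpha))
Compute ln(1 - 0.288) = ln(0.712) = -0.339677
Denominator: -638.4 * -0.339677 = 216.8498
Numerator: 0.161 * 828.5 = 133.3885
RT60 = 133.3885 / 216.8498 = 0.615

0.615 s


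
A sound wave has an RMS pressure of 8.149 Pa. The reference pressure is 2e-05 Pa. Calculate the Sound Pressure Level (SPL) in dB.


Given values:
  p = 8.149 Pa
  p_ref = 2e-05 Pa
Formula: SPL = 20 * log10(p / p_ref)
Compute ratio: p / p_ref = 8.149 / 2e-05 = 407450
Compute log10: log10(407450) = 5.610074
Multiply: SPL = 20 * 5.610074 = 112.2

112.2 dB


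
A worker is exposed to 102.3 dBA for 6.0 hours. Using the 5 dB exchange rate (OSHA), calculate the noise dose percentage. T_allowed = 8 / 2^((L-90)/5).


Given values:
  L = 102.3 dBA, T = 6.0 hours
Formula: T_allowed = 8 / 2^((L - 90) / 5)
Compute exponent: (102.3 - 90) / 5 = 2.46
Compute 2^(2.46) = 5.502167
T_allowed = 8 / 5.502167 = 1.453973 hours
Dose = (T / T_allowed) * 100
Dose = (6.0 / 1.453973) * 100 = 412.66

412.66 %


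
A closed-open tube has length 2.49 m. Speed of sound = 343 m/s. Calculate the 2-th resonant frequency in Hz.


Given values:
  Tube type: closed-open, L = 2.49 m, c = 343 m/s, n = 2
Formula: f_n = (2n - 1) * c / (4 * L)
Compute 2n - 1 = 2*2 - 1 = 3
Compute 4 * L = 4 * 2.49 = 9.96
f = 3 * 343 / 9.96
f = 103.31

103.31 Hz
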